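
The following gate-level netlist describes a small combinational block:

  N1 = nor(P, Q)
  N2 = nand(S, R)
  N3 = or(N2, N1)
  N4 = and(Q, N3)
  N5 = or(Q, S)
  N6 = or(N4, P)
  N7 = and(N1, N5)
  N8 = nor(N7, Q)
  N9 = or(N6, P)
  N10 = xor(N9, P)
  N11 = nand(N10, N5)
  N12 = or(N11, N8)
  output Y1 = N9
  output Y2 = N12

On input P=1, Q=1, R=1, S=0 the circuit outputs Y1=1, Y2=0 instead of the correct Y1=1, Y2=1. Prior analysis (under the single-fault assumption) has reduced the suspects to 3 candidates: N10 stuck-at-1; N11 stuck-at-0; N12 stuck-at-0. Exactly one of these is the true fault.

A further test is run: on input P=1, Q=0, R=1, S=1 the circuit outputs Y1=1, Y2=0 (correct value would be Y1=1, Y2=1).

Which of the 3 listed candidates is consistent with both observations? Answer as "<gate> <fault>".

N12 stuck-at-0

Evaluate each candidate on input P=1, Q=0, R=1, S=1:
  N10 stuck-at-1: N1=0, N2=0, N3=0, N4=0, N5=1, N6=1, N7=0, N8=1, N9=1, N10=1 [stuck-at-1], N11=0, N12=1 → Y1=1, Y2=1 — eliminated
  N11 stuck-at-0: N1=0, N2=0, N3=0, N4=0, N5=1, N6=1, N7=0, N8=1, N9=1, N10=0, N11=0 [stuck-at-0], N12=1 → Y1=1, Y2=1 — eliminated
  N12 stuck-at-0: N1=0, N2=0, N3=0, N4=0, N5=1, N6=1, N7=0, N8=1, N9=1, N10=0, N11=1, N12=0 [stuck-at-0] → Y1=1, Y2=0 — matches
Only N12 stuck-at-0 reproduces the observed Y1=1, Y2=0.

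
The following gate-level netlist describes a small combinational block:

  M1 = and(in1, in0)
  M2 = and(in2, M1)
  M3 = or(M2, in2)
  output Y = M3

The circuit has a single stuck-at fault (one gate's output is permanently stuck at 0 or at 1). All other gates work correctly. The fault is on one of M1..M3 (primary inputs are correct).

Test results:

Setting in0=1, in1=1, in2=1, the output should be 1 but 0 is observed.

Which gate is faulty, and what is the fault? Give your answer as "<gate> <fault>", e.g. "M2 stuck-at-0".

Fault-free values for test 1 (in0=1, in1=1, in2=1): M1=1, M2=1, M3=1, giving Y=1. Observed 0.
Test 1: faults giving observed 0 are {M3 stuck-at-0}.
Only M3 stuck-at-0 is consistent with every test.

M3 stuck-at-0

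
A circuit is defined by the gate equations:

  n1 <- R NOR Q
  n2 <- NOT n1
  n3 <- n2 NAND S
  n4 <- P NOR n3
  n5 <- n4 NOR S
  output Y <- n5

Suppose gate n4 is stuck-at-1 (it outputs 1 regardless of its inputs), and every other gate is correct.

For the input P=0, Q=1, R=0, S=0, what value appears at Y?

Propagate with n4 forced: n1=0, n2=1, n3=1, n4=1 [stuck-at-1], n5=0.
So Y = 0. (Without the fault it would be 1.)

0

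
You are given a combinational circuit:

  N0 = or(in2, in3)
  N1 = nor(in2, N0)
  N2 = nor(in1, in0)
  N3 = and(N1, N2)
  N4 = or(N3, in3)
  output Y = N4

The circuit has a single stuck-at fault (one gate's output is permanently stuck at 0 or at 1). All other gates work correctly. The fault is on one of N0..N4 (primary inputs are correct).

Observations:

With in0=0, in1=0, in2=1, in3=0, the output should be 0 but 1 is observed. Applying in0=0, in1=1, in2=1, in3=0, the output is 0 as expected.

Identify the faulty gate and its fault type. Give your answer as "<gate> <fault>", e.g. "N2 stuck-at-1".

N1 stuck-at-1

Fault-free values for test 1 (in0=0, in1=0, in2=1, in3=0): N0=1, N1=0, N2=1, N3=0, N4=0, giving Y=0. Observed 1.
Test 1: faults giving observed 1 are {N1 stuck-at-1, N3 stuck-at-1, N4 stuck-at-1}.
Test 2 (in0=0, in1=1, in2=1, in3=0): fault-free N0=1, N1=0, N2=0, N3=0, N4=0 → 0; observed 0. Eliminates N3 stuck-at-1, N4 stuck-at-1.
Only N1 stuck-at-1 is consistent with every test.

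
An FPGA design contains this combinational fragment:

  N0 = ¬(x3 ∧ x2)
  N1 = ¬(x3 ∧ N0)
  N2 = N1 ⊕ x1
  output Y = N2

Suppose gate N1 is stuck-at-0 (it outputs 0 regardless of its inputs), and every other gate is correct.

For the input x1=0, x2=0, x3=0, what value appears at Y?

0

Propagate with N1 forced: N0=1, N1=0 [stuck-at-0], N2=0.
So Y = 0. (Without the fault it would be 1.)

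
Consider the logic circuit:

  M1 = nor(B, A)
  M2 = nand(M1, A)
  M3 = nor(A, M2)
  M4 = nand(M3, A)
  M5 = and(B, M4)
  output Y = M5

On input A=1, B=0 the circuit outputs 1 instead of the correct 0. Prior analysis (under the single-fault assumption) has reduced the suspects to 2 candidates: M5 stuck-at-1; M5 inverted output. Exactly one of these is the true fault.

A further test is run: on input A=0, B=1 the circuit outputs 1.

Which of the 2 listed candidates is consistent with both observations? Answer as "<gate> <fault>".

Evaluate each candidate on input A=0, B=1:
  M5 stuck-at-1: M1=0, M2=1, M3=0, M4=1, M5=1 [stuck-at-1] → 1 — matches
  M5 inverted output: M1=0, M2=1, M3=0, M4=1, M5=0 [inverted output] → 0 — eliminated
Only M5 stuck-at-1 reproduces the observed 1.

M5 stuck-at-1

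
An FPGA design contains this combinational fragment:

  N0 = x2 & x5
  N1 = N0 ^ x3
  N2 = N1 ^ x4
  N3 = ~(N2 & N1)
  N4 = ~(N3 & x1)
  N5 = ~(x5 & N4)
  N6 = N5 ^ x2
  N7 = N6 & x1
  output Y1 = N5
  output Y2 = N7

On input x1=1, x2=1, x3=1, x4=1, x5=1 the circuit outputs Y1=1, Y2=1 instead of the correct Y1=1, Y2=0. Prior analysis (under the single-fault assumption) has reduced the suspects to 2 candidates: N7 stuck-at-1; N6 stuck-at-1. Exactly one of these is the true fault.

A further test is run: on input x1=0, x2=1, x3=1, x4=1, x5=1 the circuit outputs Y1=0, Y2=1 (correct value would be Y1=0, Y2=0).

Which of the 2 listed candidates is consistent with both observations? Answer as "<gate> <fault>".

Evaluate each candidate on input x1=0, x2=1, x3=1, x4=1, x5=1:
  N7 stuck-at-1: N0=1, N1=0, N2=1, N3=1, N4=1, N5=0, N6=1, N7=1 [stuck-at-1] → Y1=0, Y2=1 — matches
  N6 stuck-at-1: N0=1, N1=0, N2=1, N3=1, N4=1, N5=0, N6=1 [stuck-at-1], N7=0 → Y1=0, Y2=0 — eliminated
Only N7 stuck-at-1 reproduces the observed Y1=0, Y2=1.

N7 stuck-at-1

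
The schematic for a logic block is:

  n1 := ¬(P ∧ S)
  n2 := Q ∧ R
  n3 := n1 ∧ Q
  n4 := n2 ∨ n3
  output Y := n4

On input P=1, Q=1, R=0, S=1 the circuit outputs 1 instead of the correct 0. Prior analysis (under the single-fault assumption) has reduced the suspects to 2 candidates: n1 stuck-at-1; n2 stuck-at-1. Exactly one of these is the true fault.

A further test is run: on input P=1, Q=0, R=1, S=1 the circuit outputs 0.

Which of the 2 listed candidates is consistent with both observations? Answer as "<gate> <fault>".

n1 stuck-at-1

Evaluate each candidate on input P=1, Q=0, R=1, S=1:
  n1 stuck-at-1: n1=1 [stuck-at-1], n2=0, n3=0, n4=0 → 0 — matches
  n2 stuck-at-1: n1=0, n2=1 [stuck-at-1], n3=0, n4=1 → 1 — eliminated
Only n1 stuck-at-1 reproduces the observed 0.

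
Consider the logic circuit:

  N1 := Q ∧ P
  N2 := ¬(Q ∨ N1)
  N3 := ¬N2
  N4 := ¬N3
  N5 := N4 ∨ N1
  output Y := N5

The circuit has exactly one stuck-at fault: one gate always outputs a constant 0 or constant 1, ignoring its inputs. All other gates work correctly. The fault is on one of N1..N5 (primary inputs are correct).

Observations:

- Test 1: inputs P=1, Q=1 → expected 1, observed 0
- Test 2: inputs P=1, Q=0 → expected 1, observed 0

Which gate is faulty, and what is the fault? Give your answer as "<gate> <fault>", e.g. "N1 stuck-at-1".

N5 stuck-at-0

Fault-free values for test 1 (P=1, Q=1): N1=1, N2=0, N3=1, N4=0, N5=1, giving Y=1. Observed 0.
Test 1: faults giving observed 0 are {N1 stuck-at-0, N5 stuck-at-0}.
Test 2 (P=1, Q=0): fault-free N1=0, N2=1, N3=0, N4=1, N5=1 → 1; observed 0. Eliminates N1 stuck-at-0.
Only N5 stuck-at-0 is consistent with every test.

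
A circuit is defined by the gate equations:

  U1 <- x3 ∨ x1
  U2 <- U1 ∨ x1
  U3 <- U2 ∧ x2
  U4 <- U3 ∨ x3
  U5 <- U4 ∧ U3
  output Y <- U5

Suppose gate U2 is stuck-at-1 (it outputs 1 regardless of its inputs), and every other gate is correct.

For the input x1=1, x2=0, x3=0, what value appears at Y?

Propagate with U2 forced: U1=1, U2=1 [stuck-at-1], U3=0, U4=0, U5=0.
So Y = 0. (Same as the fault-free value — the fault is masked on this input.)

0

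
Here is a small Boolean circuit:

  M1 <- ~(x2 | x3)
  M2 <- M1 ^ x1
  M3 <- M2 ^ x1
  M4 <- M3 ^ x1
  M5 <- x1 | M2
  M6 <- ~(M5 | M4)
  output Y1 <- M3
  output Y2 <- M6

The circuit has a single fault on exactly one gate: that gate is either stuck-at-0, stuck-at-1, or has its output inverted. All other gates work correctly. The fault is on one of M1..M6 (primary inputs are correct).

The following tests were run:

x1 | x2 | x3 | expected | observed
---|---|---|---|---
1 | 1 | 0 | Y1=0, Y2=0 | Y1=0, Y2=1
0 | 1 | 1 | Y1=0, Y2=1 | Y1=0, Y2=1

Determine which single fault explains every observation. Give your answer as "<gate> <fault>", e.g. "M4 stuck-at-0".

M6 stuck-at-1

Fault-free values for test 1 (x1=1, x2=1, x3=0): M1=0, M2=1, M3=0, M4=1, M5=1, M6=0, giving Y1=0, Y2=0. Observed Y1=0, Y2=1.
Test 1: faults giving observed Y1=0, Y2=1 are {M6 stuck-at-1, M6 inverted output}.
Test 2 (x1=0, x2=1, x3=1): fault-free M1=0, M2=0, M3=0, M4=0, M5=0, M6=1 → Y1=0, Y2=1; observed Y1=0, Y2=1. Eliminates M6 inverted output.
Only M6 stuck-at-1 is consistent with every test.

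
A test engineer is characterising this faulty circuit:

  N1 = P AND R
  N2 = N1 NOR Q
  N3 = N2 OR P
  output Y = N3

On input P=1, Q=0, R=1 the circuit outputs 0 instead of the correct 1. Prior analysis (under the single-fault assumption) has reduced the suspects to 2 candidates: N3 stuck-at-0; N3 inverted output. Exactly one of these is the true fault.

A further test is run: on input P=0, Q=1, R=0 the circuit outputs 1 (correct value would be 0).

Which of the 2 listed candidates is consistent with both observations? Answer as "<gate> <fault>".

N3 inverted output

Evaluate each candidate on input P=0, Q=1, R=0:
  N3 stuck-at-0: N1=0, N2=0, N3=0 [stuck-at-0] → 0 — eliminated
  N3 inverted output: N1=0, N2=0, N3=1 [inverted output] → 1 — matches
Only N3 inverted output reproduces the observed 1.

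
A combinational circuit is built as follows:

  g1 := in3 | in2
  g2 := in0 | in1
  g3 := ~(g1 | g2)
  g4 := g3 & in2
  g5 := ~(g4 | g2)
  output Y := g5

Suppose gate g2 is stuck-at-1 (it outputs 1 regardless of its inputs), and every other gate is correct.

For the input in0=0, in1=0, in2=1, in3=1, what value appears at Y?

Propagate with g2 forced: g1=1, g2=1 [stuck-at-1], g3=0, g4=0, g5=0.
So Y = 0. (Without the fault it would be 1.)

0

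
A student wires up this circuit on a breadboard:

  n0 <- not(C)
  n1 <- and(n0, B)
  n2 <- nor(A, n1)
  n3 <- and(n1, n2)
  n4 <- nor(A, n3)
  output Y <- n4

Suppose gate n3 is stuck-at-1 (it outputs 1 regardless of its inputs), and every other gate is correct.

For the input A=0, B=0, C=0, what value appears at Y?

0

Propagate with n3 forced: n0=1, n1=0, n2=1, n3=1 [stuck-at-1], n4=0.
So Y = 0. (Without the fault it would be 1.)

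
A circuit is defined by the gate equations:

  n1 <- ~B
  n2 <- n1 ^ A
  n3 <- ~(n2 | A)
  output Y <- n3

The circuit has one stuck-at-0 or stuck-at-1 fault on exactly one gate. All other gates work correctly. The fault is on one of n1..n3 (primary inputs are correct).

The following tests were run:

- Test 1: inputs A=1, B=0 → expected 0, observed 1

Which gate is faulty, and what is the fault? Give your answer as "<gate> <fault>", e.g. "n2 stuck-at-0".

Fault-free values for test 1 (A=1, B=0): n1=1, n2=0, n3=0, giving Y=0. Observed 1.
Test 1: faults giving observed 1 are {n3 stuck-at-1}.
Only n3 stuck-at-1 is consistent with every test.

n3 stuck-at-1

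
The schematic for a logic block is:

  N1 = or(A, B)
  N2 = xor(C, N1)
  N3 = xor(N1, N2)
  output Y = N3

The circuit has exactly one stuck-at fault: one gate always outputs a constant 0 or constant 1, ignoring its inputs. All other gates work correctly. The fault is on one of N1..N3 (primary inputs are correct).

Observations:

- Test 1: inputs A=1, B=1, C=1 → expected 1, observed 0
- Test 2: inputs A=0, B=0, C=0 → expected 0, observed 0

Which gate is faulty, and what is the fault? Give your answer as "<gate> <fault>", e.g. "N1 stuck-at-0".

Fault-free values for test 1 (A=1, B=1, C=1): N1=1, N2=0, N3=1, giving Y=1. Observed 0.
Test 1: faults giving observed 0 are {N2 stuck-at-1, N3 stuck-at-0}.
Test 2 (A=0, B=0, C=0): fault-free N1=0, N2=0, N3=0 → 0; observed 0. Eliminates N2 stuck-at-1.
Only N3 stuck-at-0 is consistent with every test.

N3 stuck-at-0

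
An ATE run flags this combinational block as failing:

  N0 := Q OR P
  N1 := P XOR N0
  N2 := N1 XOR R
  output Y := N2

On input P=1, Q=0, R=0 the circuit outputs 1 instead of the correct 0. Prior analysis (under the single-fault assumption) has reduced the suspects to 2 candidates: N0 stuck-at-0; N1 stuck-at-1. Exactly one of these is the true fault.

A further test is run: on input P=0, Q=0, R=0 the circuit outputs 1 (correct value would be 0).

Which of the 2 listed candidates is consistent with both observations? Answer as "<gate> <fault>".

N1 stuck-at-1

Evaluate each candidate on input P=0, Q=0, R=0:
  N0 stuck-at-0: N0=0 [stuck-at-0], N1=0, N2=0 → 0 — eliminated
  N1 stuck-at-1: N0=0, N1=1 [stuck-at-1], N2=1 → 1 — matches
Only N1 stuck-at-1 reproduces the observed 1.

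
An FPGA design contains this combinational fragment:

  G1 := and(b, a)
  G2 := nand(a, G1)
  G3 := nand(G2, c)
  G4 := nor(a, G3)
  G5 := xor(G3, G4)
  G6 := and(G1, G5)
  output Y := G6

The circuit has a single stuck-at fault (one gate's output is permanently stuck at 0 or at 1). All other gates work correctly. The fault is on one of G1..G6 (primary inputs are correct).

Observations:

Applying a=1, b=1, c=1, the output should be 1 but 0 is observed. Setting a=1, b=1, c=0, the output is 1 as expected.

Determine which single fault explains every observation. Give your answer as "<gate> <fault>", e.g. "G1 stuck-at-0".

G2 stuck-at-1

Fault-free values for test 1 (a=1, b=1, c=1): G1=1, G2=0, G3=1, G4=0, G5=1, G6=1, giving Y=1. Observed 0.
Test 1: faults giving observed 0 are {G1 stuck-at-0, G2 stuck-at-1, G3 stuck-at-0, G4 stuck-at-1, G5 stuck-at-0, G6 stuck-at-0}.
Test 2 (a=1, b=1, c=0): fault-free G1=1, G2=0, G3=1, G4=0, G5=1, G6=1 → 1; observed 1. Eliminates G1 stuck-at-0, G3 stuck-at-0, G4 stuck-at-1, G5 stuck-at-0, G6 stuck-at-0.
Only G2 stuck-at-1 is consistent with every test.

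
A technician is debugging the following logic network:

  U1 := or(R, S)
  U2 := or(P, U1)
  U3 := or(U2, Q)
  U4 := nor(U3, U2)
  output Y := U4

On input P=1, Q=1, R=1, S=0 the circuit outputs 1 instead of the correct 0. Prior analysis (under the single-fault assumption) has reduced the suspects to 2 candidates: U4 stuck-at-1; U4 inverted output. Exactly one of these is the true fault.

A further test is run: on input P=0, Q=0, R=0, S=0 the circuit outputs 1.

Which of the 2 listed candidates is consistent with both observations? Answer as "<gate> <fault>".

Evaluate each candidate on input P=0, Q=0, R=0, S=0:
  U4 stuck-at-1: U1=0, U2=0, U3=0, U4=1 [stuck-at-1] → 1 — matches
  U4 inverted output: U1=0, U2=0, U3=0, U4=0 [inverted output] → 0 — eliminated
Only U4 stuck-at-1 reproduces the observed 1.

U4 stuck-at-1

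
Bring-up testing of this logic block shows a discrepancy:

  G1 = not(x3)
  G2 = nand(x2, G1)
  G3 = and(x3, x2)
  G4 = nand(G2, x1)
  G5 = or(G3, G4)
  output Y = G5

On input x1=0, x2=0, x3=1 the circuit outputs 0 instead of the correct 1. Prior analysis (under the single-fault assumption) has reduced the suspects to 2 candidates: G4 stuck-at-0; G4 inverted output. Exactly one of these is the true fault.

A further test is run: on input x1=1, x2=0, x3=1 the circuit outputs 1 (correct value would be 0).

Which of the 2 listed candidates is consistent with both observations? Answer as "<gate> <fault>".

G4 inverted output

Evaluate each candidate on input x1=1, x2=0, x3=1:
  G4 stuck-at-0: G1=0, G2=1, G3=0, G4=0 [stuck-at-0], G5=0 → 0 — eliminated
  G4 inverted output: G1=0, G2=1, G3=0, G4=1 [inverted output], G5=1 → 1 — matches
Only G4 inverted output reproduces the observed 1.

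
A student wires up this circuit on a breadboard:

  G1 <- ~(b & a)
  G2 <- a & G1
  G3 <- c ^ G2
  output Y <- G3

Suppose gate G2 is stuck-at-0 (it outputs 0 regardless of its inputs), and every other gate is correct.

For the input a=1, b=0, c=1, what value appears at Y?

Propagate with G2 forced: G1=1, G2=0 [stuck-at-0], G3=1.
So Y = 1. (Without the fault it would be 0.)

1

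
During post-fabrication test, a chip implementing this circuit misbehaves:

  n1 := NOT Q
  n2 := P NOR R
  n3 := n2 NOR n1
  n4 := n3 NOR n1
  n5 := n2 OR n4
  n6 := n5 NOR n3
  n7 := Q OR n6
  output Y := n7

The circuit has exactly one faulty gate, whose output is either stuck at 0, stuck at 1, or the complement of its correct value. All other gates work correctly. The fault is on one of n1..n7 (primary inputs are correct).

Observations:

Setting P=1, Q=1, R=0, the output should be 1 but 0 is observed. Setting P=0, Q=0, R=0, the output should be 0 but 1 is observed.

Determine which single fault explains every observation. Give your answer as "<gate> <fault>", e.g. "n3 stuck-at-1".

Fault-free values for test 1 (P=1, Q=1, R=0): n1=0, n2=0, n3=1, n4=0, n5=0, n6=0, n7=1, giving Y=1. Observed 0.
Test 1: faults giving observed 0 are {n7 stuck-at-0, n7 inverted output}.
Test 2 (P=0, Q=0, R=0): fault-free n1=1, n2=1, n3=0, n4=0, n5=1, n6=0, n7=0 → 0; observed 1. Eliminates n7 stuck-at-0.
Only n7 inverted output is consistent with every test.

n7 inverted output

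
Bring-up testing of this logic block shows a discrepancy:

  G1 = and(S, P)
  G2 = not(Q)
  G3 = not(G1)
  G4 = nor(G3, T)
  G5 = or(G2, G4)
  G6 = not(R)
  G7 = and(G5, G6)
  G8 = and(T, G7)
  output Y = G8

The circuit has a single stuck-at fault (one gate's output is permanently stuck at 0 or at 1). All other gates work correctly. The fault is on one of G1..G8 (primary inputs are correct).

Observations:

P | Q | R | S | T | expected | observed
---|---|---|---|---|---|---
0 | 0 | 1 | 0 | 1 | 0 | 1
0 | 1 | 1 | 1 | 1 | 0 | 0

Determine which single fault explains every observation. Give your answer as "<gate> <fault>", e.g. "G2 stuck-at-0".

G6 stuck-at-1

Fault-free values for test 1 (P=0, Q=0, R=1, S=0, T=1): G1=0, G2=1, G3=1, G4=0, G5=1, G6=0, G7=0, G8=0, giving Y=0. Observed 1.
Test 1: faults giving observed 1 are {G6 stuck-at-1, G7 stuck-at-1, G8 stuck-at-1}.
Test 2 (P=0, Q=1, R=1, S=1, T=1): fault-free G1=0, G2=0, G3=1, G4=0, G5=0, G6=0, G7=0, G8=0 → 0; observed 0. Eliminates G7 stuck-at-1, G8 stuck-at-1.
Only G6 stuck-at-1 is consistent with every test.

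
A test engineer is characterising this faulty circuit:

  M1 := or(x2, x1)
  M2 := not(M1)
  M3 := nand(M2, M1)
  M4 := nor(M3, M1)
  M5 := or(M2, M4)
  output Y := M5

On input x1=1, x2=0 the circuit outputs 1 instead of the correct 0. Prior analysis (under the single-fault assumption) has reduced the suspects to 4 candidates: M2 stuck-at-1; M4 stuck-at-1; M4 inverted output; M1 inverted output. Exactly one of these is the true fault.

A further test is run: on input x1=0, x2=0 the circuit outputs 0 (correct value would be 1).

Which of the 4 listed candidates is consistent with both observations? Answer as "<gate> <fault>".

M1 inverted output

Evaluate each candidate on input x1=0, x2=0:
  M2 stuck-at-1: M1=0, M2=1 [stuck-at-1], M3=1, M4=0, M5=1 → 1 — eliminated
  M4 stuck-at-1: M1=0, M2=1, M3=1, M4=1 [stuck-at-1], M5=1 → 1 — eliminated
  M4 inverted output: M1=0, M2=1, M3=1, M4=1 [inverted output], M5=1 → 1 — eliminated
  M1 inverted output: M1=1 [inverted output], M2=0, M3=1, M4=0, M5=0 → 0 — matches
Only M1 inverted output reproduces the observed 0.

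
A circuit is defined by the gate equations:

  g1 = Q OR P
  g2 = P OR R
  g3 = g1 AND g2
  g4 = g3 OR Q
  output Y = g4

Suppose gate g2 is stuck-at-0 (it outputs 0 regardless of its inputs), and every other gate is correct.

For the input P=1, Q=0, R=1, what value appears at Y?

Propagate with g2 forced: g1=1, g2=0 [stuck-at-0], g3=0, g4=0.
So Y = 0. (Without the fault it would be 1.)

0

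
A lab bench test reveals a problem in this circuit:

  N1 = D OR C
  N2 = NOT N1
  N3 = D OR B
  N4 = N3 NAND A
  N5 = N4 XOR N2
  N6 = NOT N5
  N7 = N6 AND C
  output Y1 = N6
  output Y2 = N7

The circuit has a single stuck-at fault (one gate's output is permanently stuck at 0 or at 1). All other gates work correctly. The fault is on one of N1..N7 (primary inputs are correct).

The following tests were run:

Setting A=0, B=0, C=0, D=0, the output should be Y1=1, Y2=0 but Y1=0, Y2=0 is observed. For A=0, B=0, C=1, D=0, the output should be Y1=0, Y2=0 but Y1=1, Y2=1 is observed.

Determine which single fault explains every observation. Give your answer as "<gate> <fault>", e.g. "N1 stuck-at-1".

Fault-free values for test 1 (A=0, B=0, C=0, D=0): N1=0, N2=1, N3=0, N4=1, N5=0, N6=1, N7=0, giving Y1=1, Y2=0. Observed Y1=0, Y2=0.
Test 1: faults giving observed Y1=0, Y2=0 are {N1 stuck-at-1, N2 stuck-at-0, N4 stuck-at-0, N5 stuck-at-1, N6 stuck-at-0}.
Test 2 (A=0, B=0, C=1, D=0): fault-free N1=1, N2=0, N3=0, N4=1, N5=1, N6=0, N7=0 → Y1=0, Y2=0; observed Y1=1, Y2=1. Eliminates N1 stuck-at-1, N2 stuck-at-0, N5 stuck-at-1, N6 stuck-at-0.
Only N4 stuck-at-0 is consistent with every test.

N4 stuck-at-0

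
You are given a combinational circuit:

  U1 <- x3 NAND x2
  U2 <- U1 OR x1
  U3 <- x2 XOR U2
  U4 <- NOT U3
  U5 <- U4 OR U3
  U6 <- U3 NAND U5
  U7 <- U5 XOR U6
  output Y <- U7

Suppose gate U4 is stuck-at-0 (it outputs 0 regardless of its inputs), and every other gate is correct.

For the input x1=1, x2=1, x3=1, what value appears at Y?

1

Propagate with U4 forced: U1=0, U2=1, U3=0, U4=0 [stuck-at-0], U5=0, U6=1, U7=1.
So Y = 1. (Without the fault it would be 0.)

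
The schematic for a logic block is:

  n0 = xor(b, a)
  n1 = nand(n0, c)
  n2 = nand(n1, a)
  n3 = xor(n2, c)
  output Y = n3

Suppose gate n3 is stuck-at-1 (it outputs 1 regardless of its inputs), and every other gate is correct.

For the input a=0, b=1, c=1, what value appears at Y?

1

Propagate with n3 forced: n0=1, n1=0, n2=1, n3=1 [stuck-at-1].
So Y = 1. (Without the fault it would be 0.)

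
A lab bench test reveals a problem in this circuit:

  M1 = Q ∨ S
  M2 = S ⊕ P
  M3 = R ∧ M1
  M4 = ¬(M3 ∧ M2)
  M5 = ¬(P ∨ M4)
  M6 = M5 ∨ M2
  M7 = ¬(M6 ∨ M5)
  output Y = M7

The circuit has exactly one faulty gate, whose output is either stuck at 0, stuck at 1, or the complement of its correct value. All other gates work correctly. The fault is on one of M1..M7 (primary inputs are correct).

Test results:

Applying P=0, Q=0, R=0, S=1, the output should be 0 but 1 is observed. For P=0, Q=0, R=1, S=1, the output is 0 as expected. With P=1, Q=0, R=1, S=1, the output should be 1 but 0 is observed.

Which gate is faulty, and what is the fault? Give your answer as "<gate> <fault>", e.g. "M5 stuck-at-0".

Fault-free values for test 1 (P=0, Q=0, R=0, S=1): M1=1, M2=1, M3=0, M4=1, M5=0, M6=1, M7=0, giving Y=0. Observed 1.
Test 1: faults giving observed 1 are {M2 stuck-at-0, M2 inverted output, M6 stuck-at-0, M6 inverted output, M7 stuck-at-1, M7 inverted output}.
Test 2 (P=0, Q=0, R=1, S=1): fault-free M1=1, M2=1, M3=1, M4=0, M5=1, M6=1, M7=0 → 0; observed 0. Eliminates M2 stuck-at-0, M2 inverted output, M7 stuck-at-1, M7 inverted output.
Test 3 (P=1, Q=0, R=1, S=1): fault-free M1=1, M2=0, M3=1, M4=1, M5=0, M6=0, M7=1 → 1; observed 0. Eliminates M6 stuck-at-0.
Only M6 inverted output is consistent with every test.

M6 inverted output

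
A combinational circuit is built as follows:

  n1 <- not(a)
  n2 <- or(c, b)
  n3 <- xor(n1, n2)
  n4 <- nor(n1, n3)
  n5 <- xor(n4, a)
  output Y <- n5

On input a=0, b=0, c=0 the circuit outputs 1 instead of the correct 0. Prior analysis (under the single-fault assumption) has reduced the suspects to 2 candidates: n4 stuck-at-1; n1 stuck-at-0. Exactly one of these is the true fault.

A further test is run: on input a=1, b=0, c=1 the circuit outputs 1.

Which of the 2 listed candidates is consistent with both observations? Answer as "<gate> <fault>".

Evaluate each candidate on input a=1, b=0, c=1:
  n4 stuck-at-1: n1=0, n2=1, n3=1, n4=1 [stuck-at-1], n5=0 → 0 — eliminated
  n1 stuck-at-0: n1=0 [stuck-at-0], n2=1, n3=1, n4=0, n5=1 → 1 — matches
Only n1 stuck-at-0 reproduces the observed 1.

n1 stuck-at-0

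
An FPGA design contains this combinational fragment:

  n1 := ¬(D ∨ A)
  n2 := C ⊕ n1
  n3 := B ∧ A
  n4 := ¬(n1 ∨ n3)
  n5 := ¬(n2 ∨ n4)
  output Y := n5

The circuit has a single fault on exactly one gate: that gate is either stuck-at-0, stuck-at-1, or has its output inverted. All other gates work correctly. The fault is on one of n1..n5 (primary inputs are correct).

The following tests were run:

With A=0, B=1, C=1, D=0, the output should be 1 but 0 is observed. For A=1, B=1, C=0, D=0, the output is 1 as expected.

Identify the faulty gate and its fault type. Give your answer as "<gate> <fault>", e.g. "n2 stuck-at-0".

Fault-free values for test 1 (A=0, B=1, C=1, D=0): n1=1, n2=0, n3=0, n4=0, n5=1, giving Y=1. Observed 0.
Test 1: faults giving observed 0 are {n1 stuck-at-0, n1 inverted output, n2 stuck-at-1, n2 inverted output, n4 stuck-at-1, n4 inverted output, n5 stuck-at-0, n5 inverted output}.
Test 2 (A=1, B=1, C=0, D=0): fault-free n1=0, n2=0, n3=1, n4=0, n5=1 → 1; observed 1. Eliminates n1 inverted output, n2 stuck-at-1, n2 inverted output, n4 stuck-at-1, n4 inverted output, n5 stuck-at-0, n5 inverted output.
Only n1 stuck-at-0 is consistent with every test.

n1 stuck-at-0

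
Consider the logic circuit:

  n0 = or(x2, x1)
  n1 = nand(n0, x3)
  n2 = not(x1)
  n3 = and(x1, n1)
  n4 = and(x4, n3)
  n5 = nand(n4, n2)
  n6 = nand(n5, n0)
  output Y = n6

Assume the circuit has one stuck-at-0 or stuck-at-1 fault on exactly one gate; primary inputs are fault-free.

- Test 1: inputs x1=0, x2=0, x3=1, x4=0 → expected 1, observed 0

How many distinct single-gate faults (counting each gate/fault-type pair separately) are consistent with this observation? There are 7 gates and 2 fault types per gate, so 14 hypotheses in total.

2

Fault-free: n0=0, n1=1, n2=1, n3=0, n4=0, n5=1, n6=1 → 1. Observed 0.
  n0 stuck-at-0: output 1 ✗
  n0 stuck-at-1: output 0 ✓
  n1 stuck-at-0: output 1 ✗
  n1 stuck-at-1: output 1 ✗
  n2 stuck-at-0: output 1 ✗
  n2 stuck-at-1: output 1 ✗
  n3 stuck-at-0: output 1 ✗
  n3 stuck-at-1: output 1 ✗
  n4 stuck-at-0: output 1 ✗
  n4 stuck-at-1: output 1 ✗
  n5 stuck-at-0: output 1 ✗
  n5 stuck-at-1: output 1 ✗
  n6 stuck-at-0: output 0 ✓
  n6 stuck-at-1: output 1 ✗
Consistent faults: {n0 stuck-at-1, n6 stuck-at-0} — 2 in all.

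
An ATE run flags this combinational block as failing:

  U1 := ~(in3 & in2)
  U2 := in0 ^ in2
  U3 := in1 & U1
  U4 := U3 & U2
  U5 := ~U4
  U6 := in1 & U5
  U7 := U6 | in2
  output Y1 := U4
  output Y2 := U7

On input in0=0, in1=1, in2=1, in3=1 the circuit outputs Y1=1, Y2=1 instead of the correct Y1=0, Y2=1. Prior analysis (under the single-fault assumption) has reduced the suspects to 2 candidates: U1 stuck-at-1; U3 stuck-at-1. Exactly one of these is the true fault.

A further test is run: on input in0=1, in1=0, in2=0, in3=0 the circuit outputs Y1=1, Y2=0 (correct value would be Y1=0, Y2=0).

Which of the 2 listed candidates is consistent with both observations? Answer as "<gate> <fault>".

Evaluate each candidate on input in0=1, in1=0, in2=0, in3=0:
  U1 stuck-at-1: U1=1 [stuck-at-1], U2=1, U3=0, U4=0, U5=1, U6=0, U7=0 → Y1=0, Y2=0 — eliminated
  U3 stuck-at-1: U1=1, U2=1, U3=1 [stuck-at-1], U4=1, U5=0, U6=0, U7=0 → Y1=1, Y2=0 — matches
Only U3 stuck-at-1 reproduces the observed Y1=1, Y2=0.

U3 stuck-at-1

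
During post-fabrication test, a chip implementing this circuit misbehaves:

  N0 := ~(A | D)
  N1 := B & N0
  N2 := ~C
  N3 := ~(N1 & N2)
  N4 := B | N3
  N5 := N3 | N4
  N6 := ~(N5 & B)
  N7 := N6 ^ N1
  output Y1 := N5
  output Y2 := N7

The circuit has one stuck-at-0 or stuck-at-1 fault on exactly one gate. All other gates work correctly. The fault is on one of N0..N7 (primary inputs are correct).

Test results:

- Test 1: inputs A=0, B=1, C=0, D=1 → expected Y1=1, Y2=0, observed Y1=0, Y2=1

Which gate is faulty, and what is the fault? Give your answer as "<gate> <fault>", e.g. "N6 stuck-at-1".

Fault-free values for test 1 (A=0, B=1, C=0, D=1): N0=0, N1=0, N2=1, N3=1, N4=1, N5=1, N6=0, N7=0, giving Y1=1, Y2=0. Observed Y1=0, Y2=1.
Test 1: faults giving observed Y1=0, Y2=1 are {N5 stuck-at-0}.
Only N5 stuck-at-0 is consistent with every test.

N5 stuck-at-0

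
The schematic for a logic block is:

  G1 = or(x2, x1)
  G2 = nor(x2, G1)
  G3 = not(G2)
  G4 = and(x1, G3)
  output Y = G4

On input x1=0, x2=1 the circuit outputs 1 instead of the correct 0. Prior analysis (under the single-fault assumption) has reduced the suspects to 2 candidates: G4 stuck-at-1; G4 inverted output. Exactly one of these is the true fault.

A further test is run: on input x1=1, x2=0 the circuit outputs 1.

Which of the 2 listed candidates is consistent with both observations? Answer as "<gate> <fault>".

Evaluate each candidate on input x1=1, x2=0:
  G4 stuck-at-1: G1=1, G2=0, G3=1, G4=1 [stuck-at-1] → 1 — matches
  G4 inverted output: G1=1, G2=0, G3=1, G4=0 [inverted output] → 0 — eliminated
Only G4 stuck-at-1 reproduces the observed 1.

G4 stuck-at-1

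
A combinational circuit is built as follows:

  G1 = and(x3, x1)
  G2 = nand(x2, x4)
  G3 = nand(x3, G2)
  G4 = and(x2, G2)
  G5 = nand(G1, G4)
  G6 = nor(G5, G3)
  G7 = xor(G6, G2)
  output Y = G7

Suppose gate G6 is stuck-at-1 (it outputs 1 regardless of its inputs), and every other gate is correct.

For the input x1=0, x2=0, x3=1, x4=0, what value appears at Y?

0

Propagate with G6 forced: G1=0, G2=1, G3=0, G4=0, G5=1, G6=1 [stuck-at-1], G7=0.
So Y = 0. (Without the fault it would be 1.)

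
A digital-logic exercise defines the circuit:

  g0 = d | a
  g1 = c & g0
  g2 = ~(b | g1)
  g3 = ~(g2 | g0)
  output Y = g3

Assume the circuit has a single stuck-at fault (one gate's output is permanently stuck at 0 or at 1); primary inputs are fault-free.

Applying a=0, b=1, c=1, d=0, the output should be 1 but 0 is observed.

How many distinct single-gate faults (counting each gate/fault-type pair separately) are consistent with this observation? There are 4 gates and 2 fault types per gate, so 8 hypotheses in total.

Fault-free: g0=0, g1=0, g2=0, g3=1 → 1. Observed 0.
  g0 stuck-at-0: output 1 ✗
  g0 stuck-at-1: output 0 ✓
  g1 stuck-at-0: output 1 ✗
  g1 stuck-at-1: output 1 ✗
  g2 stuck-at-0: output 1 ✗
  g2 stuck-at-1: output 0 ✓
  g3 stuck-at-0: output 0 ✓
  g3 stuck-at-1: output 1 ✗
Consistent faults: {g0 stuck-at-1, g2 stuck-at-1, g3 stuck-at-0} — 3 in all.

3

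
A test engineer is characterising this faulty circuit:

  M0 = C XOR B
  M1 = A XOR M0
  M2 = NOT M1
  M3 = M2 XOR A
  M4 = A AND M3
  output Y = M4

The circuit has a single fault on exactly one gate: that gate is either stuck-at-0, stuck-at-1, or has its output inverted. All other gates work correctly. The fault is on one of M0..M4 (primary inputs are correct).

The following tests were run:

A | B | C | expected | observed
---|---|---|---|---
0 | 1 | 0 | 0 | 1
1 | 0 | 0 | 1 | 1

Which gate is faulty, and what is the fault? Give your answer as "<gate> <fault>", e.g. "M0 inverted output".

M4 stuck-at-1

Fault-free values for test 1 (A=0, B=1, C=0): M0=1, M1=1, M2=0, M3=0, M4=0, giving Y=0. Observed 1.
Test 1: faults giving observed 1 are {M4 stuck-at-1, M4 inverted output}.
Test 2 (A=1, B=0, C=0): fault-free M0=0, M1=1, M2=0, M3=1, M4=1 → 1; observed 1. Eliminates M4 inverted output.
Only M4 stuck-at-1 is consistent with every test.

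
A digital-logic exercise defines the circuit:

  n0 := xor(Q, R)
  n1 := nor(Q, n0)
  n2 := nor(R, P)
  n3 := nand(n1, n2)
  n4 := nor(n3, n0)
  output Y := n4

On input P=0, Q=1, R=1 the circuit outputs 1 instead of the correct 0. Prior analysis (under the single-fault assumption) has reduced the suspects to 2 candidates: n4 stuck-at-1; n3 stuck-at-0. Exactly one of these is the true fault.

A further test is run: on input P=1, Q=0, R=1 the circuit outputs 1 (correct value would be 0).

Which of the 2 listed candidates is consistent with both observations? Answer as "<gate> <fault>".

n4 stuck-at-1

Evaluate each candidate on input P=1, Q=0, R=1:
  n4 stuck-at-1: n0=1, n1=0, n2=0, n3=1, n4=1 [stuck-at-1] → 1 — matches
  n3 stuck-at-0: n0=1, n1=0, n2=0, n3=0 [stuck-at-0], n4=0 → 0 — eliminated
Only n4 stuck-at-1 reproduces the observed 1.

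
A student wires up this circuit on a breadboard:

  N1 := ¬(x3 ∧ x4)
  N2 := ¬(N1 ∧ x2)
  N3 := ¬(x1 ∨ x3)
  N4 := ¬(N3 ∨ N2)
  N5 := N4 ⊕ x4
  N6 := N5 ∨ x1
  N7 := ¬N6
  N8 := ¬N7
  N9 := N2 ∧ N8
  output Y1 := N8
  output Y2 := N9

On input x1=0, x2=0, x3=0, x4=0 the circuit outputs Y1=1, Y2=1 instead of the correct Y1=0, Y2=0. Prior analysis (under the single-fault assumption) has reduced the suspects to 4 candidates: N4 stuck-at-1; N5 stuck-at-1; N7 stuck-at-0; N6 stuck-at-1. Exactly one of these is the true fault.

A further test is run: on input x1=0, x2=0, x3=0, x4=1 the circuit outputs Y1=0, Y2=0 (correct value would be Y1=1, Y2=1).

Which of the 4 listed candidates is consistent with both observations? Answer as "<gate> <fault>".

Evaluate each candidate on input x1=0, x2=0, x3=0, x4=1:
  N4 stuck-at-1: N1=1, N2=1, N3=1, N4=1 [stuck-at-1], N5=0, N6=0, N7=1, N8=0, N9=0 → Y1=0, Y2=0 — matches
  N5 stuck-at-1: N1=1, N2=1, N3=1, N4=0, N5=1 [stuck-at-1], N6=1, N7=0, N8=1, N9=1 → Y1=1, Y2=1 — eliminated
  N7 stuck-at-0: N1=1, N2=1, N3=1, N4=0, N5=1, N6=1, N7=0 [stuck-at-0], N8=1, N9=1 → Y1=1, Y2=1 — eliminated
  N6 stuck-at-1: N1=1, N2=1, N3=1, N4=0, N5=1, N6=1 [stuck-at-1], N7=0, N8=1, N9=1 → Y1=1, Y2=1 — eliminated
Only N4 stuck-at-1 reproduces the observed Y1=0, Y2=0.

N4 stuck-at-1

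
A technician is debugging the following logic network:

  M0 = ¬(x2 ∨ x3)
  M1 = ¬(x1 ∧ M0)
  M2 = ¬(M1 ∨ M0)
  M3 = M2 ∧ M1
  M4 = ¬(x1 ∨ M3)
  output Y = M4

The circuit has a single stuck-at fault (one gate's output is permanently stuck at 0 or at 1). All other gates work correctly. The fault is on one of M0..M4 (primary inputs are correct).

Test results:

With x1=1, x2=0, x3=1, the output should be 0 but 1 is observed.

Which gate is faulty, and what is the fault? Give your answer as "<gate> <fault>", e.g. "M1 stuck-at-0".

Fault-free values for test 1 (x1=1, x2=0, x3=1): M0=0, M1=1, M2=0, M3=0, M4=0, giving Y=0. Observed 1.
Test 1: faults giving observed 1 are {M4 stuck-at-1}.
Only M4 stuck-at-1 is consistent with every test.

M4 stuck-at-1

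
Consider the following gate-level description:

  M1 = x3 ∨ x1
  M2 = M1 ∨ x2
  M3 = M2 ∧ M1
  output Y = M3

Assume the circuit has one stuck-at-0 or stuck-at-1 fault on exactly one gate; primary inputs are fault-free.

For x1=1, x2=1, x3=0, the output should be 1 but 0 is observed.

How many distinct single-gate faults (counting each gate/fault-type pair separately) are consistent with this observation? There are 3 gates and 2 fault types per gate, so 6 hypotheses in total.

Fault-free: M1=1, M2=1, M3=1 → 1. Observed 0.
  M1 stuck-at-0: output 0 ✓
  M1 stuck-at-1: output 1 ✗
  M2 stuck-at-0: output 0 ✓
  M2 stuck-at-1: output 1 ✗
  M3 stuck-at-0: output 0 ✓
  M3 stuck-at-1: output 1 ✗
Consistent faults: {M1 stuck-at-0, M2 stuck-at-0, M3 stuck-at-0} — 3 in all.

3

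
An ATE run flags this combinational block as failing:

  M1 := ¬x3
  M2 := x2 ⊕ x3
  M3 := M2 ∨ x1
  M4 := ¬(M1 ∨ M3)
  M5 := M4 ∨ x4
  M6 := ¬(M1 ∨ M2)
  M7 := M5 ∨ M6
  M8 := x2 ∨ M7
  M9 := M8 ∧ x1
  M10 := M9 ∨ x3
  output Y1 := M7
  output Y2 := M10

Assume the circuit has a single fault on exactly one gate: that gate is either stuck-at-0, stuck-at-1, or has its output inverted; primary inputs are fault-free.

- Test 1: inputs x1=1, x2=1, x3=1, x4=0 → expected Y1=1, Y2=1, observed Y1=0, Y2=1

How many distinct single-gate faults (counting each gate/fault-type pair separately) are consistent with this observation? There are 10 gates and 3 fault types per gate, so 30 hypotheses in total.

8

Fault-free: M1=0, M2=0, M3=1, M4=0, M5=0, M6=1, M7=1, M8=1, M9=1, M10=1 → Y1=1, Y2=1. Observed Y1=0, Y2=1.
  M1: stuck-at-1, inverted output ✓; others ✗
  M2: stuck-at-1, inverted output ✓; others ✗
  M3: none of the 3 fault types match ✗
  M4: none of the 3 fault types match ✗
  M5: none of the 3 fault types match ✗
  M6: stuck-at-0, inverted output ✓; others ✗
  M7: stuck-at-0, inverted output ✓; others ✗
  M8: none of the 3 fault types match ✗
  M9: none of the 3 fault types match ✗
  M10: none of the 3 fault types match ✗
Consistent faults: {M1 stuck-at-1, M1 inverted output, M2 stuck-at-1, M2 inverted output, M6 stuck-at-0, M6 inverted output, M7 stuck-at-0, M7 inverted output} — 8 in all.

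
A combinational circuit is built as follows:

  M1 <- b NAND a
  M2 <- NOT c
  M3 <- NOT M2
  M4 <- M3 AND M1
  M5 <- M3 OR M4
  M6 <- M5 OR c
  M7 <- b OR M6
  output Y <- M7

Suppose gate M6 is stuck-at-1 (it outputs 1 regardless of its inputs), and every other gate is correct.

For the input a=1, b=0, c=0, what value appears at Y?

1

Propagate with M6 forced: M1=1, M2=1, M3=0, M4=0, M5=0, M6=1 [stuck-at-1], M7=1.
So Y = 1. (Without the fault it would be 0.)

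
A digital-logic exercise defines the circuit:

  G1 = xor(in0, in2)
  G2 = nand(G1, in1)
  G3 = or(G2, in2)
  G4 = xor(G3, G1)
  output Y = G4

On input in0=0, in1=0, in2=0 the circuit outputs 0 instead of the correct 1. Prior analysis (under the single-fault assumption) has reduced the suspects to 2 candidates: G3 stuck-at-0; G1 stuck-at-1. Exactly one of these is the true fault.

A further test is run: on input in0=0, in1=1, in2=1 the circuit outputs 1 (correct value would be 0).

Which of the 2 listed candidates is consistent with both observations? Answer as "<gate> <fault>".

G3 stuck-at-0

Evaluate each candidate on input in0=0, in1=1, in2=1:
  G3 stuck-at-0: G1=1, G2=0, G3=0 [stuck-at-0], G4=1 → 1 — matches
  G1 stuck-at-1: G1=1 [stuck-at-1], G2=0, G3=1, G4=0 → 0 — eliminated
Only G3 stuck-at-0 reproduces the observed 1.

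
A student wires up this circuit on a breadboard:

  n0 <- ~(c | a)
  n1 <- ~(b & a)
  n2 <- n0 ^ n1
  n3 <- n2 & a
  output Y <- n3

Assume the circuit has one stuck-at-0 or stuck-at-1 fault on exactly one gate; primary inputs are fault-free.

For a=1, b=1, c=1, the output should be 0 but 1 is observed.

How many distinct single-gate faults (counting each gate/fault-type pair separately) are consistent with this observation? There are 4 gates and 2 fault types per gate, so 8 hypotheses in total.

4

Fault-free: n0=0, n1=0, n2=0, n3=0 → 0. Observed 1.
  n0 stuck-at-0: output 0 ✗
  n0 stuck-at-1: output 1 ✓
  n1 stuck-at-0: output 0 ✗
  n1 stuck-at-1: output 1 ✓
  n2 stuck-at-0: output 0 ✗
  n2 stuck-at-1: output 1 ✓
  n3 stuck-at-0: output 0 ✗
  n3 stuck-at-1: output 1 ✓
Consistent faults: {n0 stuck-at-1, n1 stuck-at-1, n2 stuck-at-1, n3 stuck-at-1} — 4 in all.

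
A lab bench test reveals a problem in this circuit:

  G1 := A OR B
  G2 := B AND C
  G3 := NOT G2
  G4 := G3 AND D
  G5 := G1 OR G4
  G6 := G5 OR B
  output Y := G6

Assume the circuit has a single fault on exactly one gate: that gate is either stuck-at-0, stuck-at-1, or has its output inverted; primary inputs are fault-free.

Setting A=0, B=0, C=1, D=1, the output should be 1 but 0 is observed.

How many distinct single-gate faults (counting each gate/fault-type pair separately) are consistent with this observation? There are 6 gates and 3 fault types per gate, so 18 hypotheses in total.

Fault-free: G1=0, G2=0, G3=1, G4=1, G5=1, G6=1 → 1. Observed 0.
  G1: none of the 3 fault types match ✗
  G2: stuck-at-1, inverted output ✓; others ✗
  G3: stuck-at-0, inverted output ✓; others ✗
  G4: stuck-at-0, inverted output ✓; others ✗
  G5: stuck-at-0, inverted output ✓; others ✗
  G6: stuck-at-0, inverted output ✓; others ✗
Consistent faults: {G2 stuck-at-1, G2 inverted output, G3 stuck-at-0, G3 inverted output, G4 stuck-at-0, G4 inverted output, G5 stuck-at-0, G5 inverted output, G6 stuck-at-0, G6 inverted output} — 10 in all.

10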